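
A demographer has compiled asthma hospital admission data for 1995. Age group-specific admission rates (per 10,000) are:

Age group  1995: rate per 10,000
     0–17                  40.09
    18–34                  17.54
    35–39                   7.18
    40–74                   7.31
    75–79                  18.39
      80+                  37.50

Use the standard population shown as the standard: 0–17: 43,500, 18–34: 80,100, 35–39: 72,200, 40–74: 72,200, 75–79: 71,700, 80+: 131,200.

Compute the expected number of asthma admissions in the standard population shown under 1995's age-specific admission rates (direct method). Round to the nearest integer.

1043

Expected asthma admissions = Σ (standard pop × age-specific rate ÷ 10,000)
= 43,500×40.09/10,000 + 80,100×17.54/10,000 + 72,200×7.18/10,000 + 72,200×7.31/10,000 + 71,700×18.39/10,000 + 131,200×37.50/10,000
= 174.39 + 140.50 + 51.84 + 52.78 + 131.86 + 492.00 = 1043.36.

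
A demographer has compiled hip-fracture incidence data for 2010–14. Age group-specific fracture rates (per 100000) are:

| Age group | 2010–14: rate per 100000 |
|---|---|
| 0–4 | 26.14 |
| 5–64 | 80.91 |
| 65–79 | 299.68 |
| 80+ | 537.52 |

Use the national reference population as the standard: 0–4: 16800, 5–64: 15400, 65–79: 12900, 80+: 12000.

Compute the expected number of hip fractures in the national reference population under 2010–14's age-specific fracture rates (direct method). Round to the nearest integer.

120

Expected hip fractures = Σ (standard pop × age-specific rate ÷ 100000)
= 16800×26.14/100000 + 15400×80.91/100000 + 12900×299.68/100000 + 12000×537.52/100000
= 4.39 + 12.46 + 38.66 + 64.50 = 120.01.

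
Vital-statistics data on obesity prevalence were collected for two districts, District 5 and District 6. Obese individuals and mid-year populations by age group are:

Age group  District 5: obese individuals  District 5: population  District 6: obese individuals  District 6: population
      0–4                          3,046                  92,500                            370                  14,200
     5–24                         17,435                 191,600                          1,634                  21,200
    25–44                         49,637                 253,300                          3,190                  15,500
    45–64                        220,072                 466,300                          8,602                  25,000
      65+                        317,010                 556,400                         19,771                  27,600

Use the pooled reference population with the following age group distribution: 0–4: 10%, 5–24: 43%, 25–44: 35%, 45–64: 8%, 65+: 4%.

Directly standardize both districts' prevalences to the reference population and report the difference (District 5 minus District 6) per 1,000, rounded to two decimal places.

Age-specific rates per 1,000 for District 5: 32.930, 90.997, 195.961, 471.954, 569.752.
For District 6: 26.056, 77.075, 205.806, 344.080, 716.341.
Standard weights: 0.10, 0.43, 0.35, 0.08, 0.04.
District 5: 0.1000×32.930 + 0.4300×90.997 + 0.3500×195.961 + 0.0800×471.954 + 0.0400×569.752 = 171.5545 per 1,000.
District 6: 0.1000×26.056 + 0.4300×77.075 + 0.3500×205.806 + 0.0800×344.080 + 0.0400×716.341 = 163.9604 per 1,000.
Difference = 171.5545 − 163.9604 = 7.5941.

7.59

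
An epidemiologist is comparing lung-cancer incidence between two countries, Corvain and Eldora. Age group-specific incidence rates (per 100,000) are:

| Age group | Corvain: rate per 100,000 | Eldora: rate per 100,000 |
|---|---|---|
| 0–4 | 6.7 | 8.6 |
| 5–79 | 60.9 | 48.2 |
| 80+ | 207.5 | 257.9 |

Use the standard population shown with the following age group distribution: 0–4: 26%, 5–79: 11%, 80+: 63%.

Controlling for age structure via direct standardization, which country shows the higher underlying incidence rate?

Standard weights: 0.26, 0.11, 0.63.
Corvain: 0.2600×6.7 + 0.1100×60.9 + 0.6300×207.5 = 139.1660 per 100,000.
Eldora: 0.2600×8.6 + 0.1100×48.2 + 0.6300×257.9 = 170.0150 per 100,000.

Eldora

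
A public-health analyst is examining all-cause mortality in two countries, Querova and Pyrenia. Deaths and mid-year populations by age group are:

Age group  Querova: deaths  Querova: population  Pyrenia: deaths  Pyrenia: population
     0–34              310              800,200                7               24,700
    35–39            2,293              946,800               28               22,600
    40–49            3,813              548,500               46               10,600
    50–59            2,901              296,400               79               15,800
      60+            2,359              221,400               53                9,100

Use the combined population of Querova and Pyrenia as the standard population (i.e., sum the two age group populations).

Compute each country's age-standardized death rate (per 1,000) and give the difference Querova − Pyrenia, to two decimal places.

Age-specific rates per 1,000 for Querova: 0.387, 2.422, 6.952, 9.787, 10.655.
For Pyrenia: 0.283, 1.239, 4.340, 5.000, 5.824.
Combined standard total = 2,896,100; weights = 0.2848, 0.3347, 0.1931, 0.1078, 0.0796.
Querova: 0.2848×0.387 + 0.3347×2.422 + 0.1931×6.952 + 0.1078×9.787 + 0.0796×10.655 = 4.1662 per 1,000.
Pyrenia: 0.2848×0.283 + 0.3347×1.239 + 0.1931×4.340 + 0.1078×5.000 + 0.0796×5.824 = 2.3357 per 1,000.
Difference = 4.1662 − 2.3357 = 1.8304.

1.83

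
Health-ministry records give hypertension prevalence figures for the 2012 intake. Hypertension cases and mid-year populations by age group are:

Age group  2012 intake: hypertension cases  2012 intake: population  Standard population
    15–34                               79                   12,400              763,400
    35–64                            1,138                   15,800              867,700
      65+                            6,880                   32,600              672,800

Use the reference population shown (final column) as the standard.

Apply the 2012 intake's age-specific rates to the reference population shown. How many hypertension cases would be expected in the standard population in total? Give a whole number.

Age-specific rates per 1,000 for the 2012 intake: 6.371, 72.025, 211.043.
Expected hypertension cases = Σ (standard pop × age-specific rate ÷ 1,000)
= 763,400×6.371/1,000 + 867,700×72.025/1,000 + 672,800×211.043/1,000
= 4863.60 + 62496.37 + 141989.69 = 209349.66.

209350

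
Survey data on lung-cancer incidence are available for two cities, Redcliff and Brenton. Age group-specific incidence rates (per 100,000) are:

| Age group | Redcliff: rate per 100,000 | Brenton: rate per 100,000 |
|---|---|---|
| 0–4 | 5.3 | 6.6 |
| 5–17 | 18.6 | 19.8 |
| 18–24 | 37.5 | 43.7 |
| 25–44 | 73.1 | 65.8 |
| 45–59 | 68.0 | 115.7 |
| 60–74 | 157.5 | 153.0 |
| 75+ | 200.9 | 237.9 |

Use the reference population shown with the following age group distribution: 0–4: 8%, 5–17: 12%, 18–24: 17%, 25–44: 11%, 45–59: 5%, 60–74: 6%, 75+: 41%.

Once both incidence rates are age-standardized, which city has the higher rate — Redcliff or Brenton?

Standard weights: 0.08, 0.12, 0.17, 0.11, 0.05, 0.06, 0.41.
Redcliff: 0.0800×5.3 + 0.1200×18.6 + 0.1700×37.5 + 0.1100×73.1 + 0.0500×68.0 + 0.0600×157.5 + 0.4100×200.9 = 112.2910 per 100,000.
Brenton: 0.0800×6.6 + 0.1200×19.8 + 0.1700×43.7 + 0.1100×65.8 + 0.0500×115.7 + 0.0600×153.0 + 0.4100×237.9 = 130.0750 per 100,000.

Brenton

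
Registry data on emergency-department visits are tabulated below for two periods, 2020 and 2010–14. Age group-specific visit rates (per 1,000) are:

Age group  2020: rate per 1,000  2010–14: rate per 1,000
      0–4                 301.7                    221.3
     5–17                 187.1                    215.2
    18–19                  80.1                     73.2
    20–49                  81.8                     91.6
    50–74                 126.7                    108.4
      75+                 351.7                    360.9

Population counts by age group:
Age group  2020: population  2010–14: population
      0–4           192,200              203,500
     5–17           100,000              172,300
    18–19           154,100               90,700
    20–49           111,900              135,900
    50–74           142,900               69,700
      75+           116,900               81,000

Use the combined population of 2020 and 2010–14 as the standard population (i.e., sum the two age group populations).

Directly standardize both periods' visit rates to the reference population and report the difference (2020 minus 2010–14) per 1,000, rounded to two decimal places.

16.23

Combined standard total = 1,571,100; weights = 0.2519, 0.1733, 0.1558, 0.1577, 0.1353, 0.1260.
2020: 0.2519×301.7 + 0.1733×187.1 + 0.1558×80.1 + 0.1577×81.8 + 0.1353×126.7 + 0.1260×351.7 = 195.2431 per 1,000.
2010–14: 0.2519×221.3 + 0.1733×215.2 + 0.1558×73.2 + 0.1577×91.6 + 0.1353×108.4 + 0.1260×360.9 = 179.0167 per 1,000.
Difference = 195.2431 − 179.0167 = 16.2264.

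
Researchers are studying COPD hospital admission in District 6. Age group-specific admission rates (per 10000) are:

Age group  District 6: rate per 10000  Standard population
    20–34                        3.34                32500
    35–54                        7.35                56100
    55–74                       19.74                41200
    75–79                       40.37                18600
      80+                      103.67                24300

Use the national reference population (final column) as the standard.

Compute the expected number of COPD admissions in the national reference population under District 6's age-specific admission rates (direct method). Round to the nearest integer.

460

Expected COPD admissions = Σ (standard pop × age-specific rate ÷ 10000)
= 32500×3.34/10000 + 56100×7.35/10000 + 41200×19.74/10000 + 18600×40.37/10000 + 24300×103.67/10000
= 10.86 + 41.23 + 81.33 + 75.09 + 251.92 = 460.42.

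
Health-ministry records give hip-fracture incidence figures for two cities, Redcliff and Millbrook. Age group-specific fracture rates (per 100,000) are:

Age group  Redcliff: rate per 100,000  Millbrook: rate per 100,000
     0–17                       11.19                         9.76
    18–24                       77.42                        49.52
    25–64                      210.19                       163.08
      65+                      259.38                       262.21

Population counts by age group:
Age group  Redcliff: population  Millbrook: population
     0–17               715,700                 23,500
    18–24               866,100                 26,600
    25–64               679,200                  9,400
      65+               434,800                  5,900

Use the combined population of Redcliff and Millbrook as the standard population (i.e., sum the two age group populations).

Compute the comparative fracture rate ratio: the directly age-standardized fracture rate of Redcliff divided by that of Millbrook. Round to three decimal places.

1.205

Combined standard total = 2,761,200; weights = 0.2677, 0.3233, 0.2494, 0.1596.
Redcliff: 0.2677×11.19 + 0.3233×77.42 + 0.2494×210.19 + 0.1596×259.38 = 121.8420 per 100,000.
Millbrook: 0.2677×9.76 + 0.3233×49.52 + 0.2494×163.08 + 0.1596×262.21 = 101.1422 per 100,000.
Ratio = 121.8420 ÷ 101.1422 = 1.20466.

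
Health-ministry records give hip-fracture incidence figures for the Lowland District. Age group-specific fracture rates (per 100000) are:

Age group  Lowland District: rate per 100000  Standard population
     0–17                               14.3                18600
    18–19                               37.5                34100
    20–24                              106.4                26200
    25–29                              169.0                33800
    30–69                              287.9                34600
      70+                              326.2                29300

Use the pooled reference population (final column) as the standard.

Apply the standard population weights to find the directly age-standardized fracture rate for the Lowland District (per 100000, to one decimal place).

Standard total = 176600; weights = 0.1053, 0.1931, 0.1484, 0.1914, 0.1959, 0.1659.
Standardized rate: 0.1053×14.3 + 0.1931×37.5 + 0.1484×106.4 + 0.1914×169.0 + 0.1959×287.9 + 0.1659×326.2 = 167.4044 per 100000.

167.4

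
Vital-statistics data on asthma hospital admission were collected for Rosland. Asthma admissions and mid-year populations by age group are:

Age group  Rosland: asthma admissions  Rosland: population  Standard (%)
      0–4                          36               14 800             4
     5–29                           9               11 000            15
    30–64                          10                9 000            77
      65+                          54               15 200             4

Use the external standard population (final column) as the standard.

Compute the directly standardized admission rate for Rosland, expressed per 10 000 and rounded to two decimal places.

Age-specific rates per 10 000 for Rosland: 24.32, 8.18, 11.11, 35.53.
Standard weights: 0.04, 0.15, 0.77, 0.04.
Standardized rate: 0.0400×24.32 + 0.1500×8.18 + 0.7700×11.11 + 0.0400×35.53 = 12.1769 per 10 000.

12.18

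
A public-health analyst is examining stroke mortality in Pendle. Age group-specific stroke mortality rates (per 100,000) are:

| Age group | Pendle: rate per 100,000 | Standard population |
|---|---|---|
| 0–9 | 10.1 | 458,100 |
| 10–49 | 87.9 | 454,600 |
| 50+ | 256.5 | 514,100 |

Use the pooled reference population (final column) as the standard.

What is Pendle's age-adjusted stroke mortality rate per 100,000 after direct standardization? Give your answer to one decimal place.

Standard total = 1,426,800; weights = 0.3211, 0.3186, 0.3603.
Standardized rate: 0.3211×10.1 + 0.3186×87.9 + 0.3603×256.5 = 123.6703 per 100,000.

123.7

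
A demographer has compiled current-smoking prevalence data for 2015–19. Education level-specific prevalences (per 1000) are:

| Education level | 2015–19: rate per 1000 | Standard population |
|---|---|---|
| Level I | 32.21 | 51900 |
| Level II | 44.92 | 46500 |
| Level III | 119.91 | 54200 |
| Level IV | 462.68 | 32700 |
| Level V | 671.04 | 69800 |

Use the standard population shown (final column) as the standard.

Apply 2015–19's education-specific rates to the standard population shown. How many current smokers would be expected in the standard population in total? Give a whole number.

Expected current smokers = Σ (standard pop × education-specific rate ÷ 1000)
= 51900×32.21/1000 + 46500×44.92/1000 + 54200×119.91/1000 + 32700×462.68/1000 + 69800×671.04/1000
= 1671.70 + 2088.78 + 6499.12 + 15129.64 + 46838.59 = 72227.83.

72228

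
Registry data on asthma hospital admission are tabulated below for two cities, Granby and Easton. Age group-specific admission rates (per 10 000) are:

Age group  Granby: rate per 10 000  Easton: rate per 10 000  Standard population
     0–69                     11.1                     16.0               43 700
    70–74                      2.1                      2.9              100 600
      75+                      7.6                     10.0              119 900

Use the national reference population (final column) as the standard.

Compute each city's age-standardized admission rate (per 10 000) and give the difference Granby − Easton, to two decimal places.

-2.20

Standard total = 264 200; weights = 0.1654, 0.3808, 0.4538.
Granby: 0.1654×11.1 + 0.3808×2.1 + 0.4538×7.6 = 6.0847 per 10 000.
Easton: 0.1654×16.0 + 0.3808×2.9 + 0.4538×10.0 = 8.2889 per 10 000.
Difference = 6.0847 − 8.2889 = -2.2043.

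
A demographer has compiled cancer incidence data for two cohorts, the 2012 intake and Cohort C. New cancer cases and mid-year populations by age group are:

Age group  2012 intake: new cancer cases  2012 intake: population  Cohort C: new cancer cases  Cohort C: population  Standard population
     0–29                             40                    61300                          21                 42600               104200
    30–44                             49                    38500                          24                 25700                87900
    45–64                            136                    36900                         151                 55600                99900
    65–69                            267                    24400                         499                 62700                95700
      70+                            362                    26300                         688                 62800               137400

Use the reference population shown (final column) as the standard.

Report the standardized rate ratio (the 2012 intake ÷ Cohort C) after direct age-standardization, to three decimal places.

Age-specific rates per 100000 for the 2012 intake: 65.25, 127.27, 368.56, 1094.26, 1376.43.
For Cohort C: 49.30, 93.39, 271.58, 795.85, 1095.54.
Standard total = 525100; weights = 0.1984, 0.1674, 0.1902, 0.1823, 0.2617.
The 2012 intake: 0.1984×65.25 + 0.1674×127.27 + 0.1902×368.56 + 0.1823×1094.26 + 0.2617×1376.43 = 663.9649 per 100000.
Cohort C: 0.1984×49.30 + 0.1674×93.39 + 0.1902×271.58 + 0.1823×795.85 + 0.2617×1095.54 = 508.7923 per 100000.
Ratio = 663.9649 ÷ 508.7923 = 1.30498.

1.305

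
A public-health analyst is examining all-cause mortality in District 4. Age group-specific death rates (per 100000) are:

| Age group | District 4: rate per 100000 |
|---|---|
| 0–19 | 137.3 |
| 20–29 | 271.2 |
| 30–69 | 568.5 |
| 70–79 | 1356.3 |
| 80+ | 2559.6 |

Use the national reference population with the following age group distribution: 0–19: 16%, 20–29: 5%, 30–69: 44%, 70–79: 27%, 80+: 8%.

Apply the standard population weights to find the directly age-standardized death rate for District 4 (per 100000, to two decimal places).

856.64

Standard weights: 0.16, 0.05, 0.44, 0.27, 0.08.
Standardized rate: 0.1600×137.3 + 0.0500×271.2 + 0.4400×568.5 + 0.2700×1356.3 + 0.0800×2559.6 = 856.6370 per 100000.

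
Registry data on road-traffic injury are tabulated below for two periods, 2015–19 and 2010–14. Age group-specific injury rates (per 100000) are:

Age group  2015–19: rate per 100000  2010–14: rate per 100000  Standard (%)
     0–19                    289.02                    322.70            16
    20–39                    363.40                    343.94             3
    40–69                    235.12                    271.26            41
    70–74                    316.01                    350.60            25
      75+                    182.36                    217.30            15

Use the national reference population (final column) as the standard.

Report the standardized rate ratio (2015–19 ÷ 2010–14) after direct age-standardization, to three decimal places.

0.886

Standard weights: 0.16, 0.03, 0.41, 0.25, 0.15.
2015–19: 0.1600×289.02 + 0.0300×363.40 + 0.4100×235.12 + 0.2500×316.01 + 0.1500×182.36 = 259.9009 per 100000.
2010–14: 0.1600×322.70 + 0.0300×343.94 + 0.4100×271.26 + 0.2500×350.60 + 0.1500×217.30 = 293.4118 per 100000.
Ratio = 259.9009 ÷ 293.4118 = 0.88579.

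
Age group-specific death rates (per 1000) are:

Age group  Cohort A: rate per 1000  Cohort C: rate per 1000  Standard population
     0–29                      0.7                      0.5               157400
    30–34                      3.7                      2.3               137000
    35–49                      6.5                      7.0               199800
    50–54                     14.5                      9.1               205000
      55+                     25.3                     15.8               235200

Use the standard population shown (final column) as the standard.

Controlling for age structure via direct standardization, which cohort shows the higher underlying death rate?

Cohort A

Standard total = 934400; weights = 0.1685, 0.1466, 0.2138, 0.2194, 0.2517.
Cohort A: 0.1685×0.7 + 0.1466×3.7 + 0.2138×6.5 + 0.2194×14.5 + 0.2517×25.3 = 11.5998 per 1000.
Cohort C: 0.1685×0.5 + 0.1466×2.3 + 0.2138×7.0 + 0.2194×9.1 + 0.2517×15.8 = 7.8918 per 1000.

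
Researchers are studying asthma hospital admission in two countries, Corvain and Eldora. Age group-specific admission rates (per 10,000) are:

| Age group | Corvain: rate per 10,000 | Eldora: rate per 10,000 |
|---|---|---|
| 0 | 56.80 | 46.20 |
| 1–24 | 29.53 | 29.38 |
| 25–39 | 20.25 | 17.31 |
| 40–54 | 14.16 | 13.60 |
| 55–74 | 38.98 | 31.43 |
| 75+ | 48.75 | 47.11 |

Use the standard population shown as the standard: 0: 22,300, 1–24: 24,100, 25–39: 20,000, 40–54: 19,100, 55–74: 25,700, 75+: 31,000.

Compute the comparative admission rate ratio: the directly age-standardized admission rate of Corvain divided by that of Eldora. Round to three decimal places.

1.120

Standard total = 142,200; weights = 0.1568, 0.1695, 0.1406, 0.1343, 0.1807, 0.2180.
Corvain: 0.1568×56.80 + 0.1695×29.53 + 0.1406×20.25 + 0.1343×14.16 + 0.1807×38.98 + 0.2180×48.75 = 36.3348 per 10,000.
Eldora: 0.1568×46.20 + 0.1695×29.38 + 0.1406×17.31 + 0.1343×13.60 + 0.1807×31.43 + 0.2180×47.11 = 32.4363 per 10,000.
Ratio = 36.3348 ÷ 32.4363 = 1.12019.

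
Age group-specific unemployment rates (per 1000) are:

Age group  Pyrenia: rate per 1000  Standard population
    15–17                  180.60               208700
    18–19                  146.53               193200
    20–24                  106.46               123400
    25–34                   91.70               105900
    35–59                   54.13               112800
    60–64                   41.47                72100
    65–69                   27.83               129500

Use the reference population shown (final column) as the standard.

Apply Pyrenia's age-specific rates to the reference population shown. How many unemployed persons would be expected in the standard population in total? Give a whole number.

101549

Expected unemployed persons = Σ (standard pop × age-specific rate ÷ 1000)
= 208700×180.60/1000 + 193200×146.53/1000 + 123400×106.46/1000 + 105900×91.70/1000 + 112800×54.13/1000 + 72100×41.47/1000 + 129500×27.83/1000
= 37691.22 + 28309.60 + 13137.16 + 9711.03 + 6105.86 + 2989.99 + 3603.99 = 101548.85.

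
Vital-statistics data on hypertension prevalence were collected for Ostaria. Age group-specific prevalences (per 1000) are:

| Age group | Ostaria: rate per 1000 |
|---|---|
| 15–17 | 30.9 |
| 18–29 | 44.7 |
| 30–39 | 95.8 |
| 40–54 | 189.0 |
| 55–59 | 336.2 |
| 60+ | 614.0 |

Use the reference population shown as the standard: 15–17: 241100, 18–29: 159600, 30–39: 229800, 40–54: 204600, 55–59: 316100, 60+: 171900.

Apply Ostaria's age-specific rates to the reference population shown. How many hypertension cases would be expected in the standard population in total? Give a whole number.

Expected hypertension cases = Σ (standard pop × age-specific rate ÷ 1000)
= 241100×30.9/1000 + 159600×44.7/1000 + 229800×95.8/1000 + 204600×189.0/1000 + 316100×336.2/1000 + 171900×614.0/1000
= 7449.99 + 7134.12 + 22014.84 + 38669.40 + 106272.82 + 105546.60 = 287087.77.

287088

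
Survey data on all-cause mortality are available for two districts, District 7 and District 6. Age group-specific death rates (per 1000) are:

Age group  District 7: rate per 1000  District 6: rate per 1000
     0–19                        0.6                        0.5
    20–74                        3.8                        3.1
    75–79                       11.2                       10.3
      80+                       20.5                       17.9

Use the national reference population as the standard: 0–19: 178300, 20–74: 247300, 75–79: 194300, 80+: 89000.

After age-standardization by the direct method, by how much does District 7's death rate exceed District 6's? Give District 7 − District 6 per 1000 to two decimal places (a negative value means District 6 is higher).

Standard total = 708900; weights = 0.2515, 0.3489, 0.2741, 0.1255.
District 7: 0.2515×0.6 + 0.3489×3.8 + 0.2741×11.2 + 0.1255×20.5 = 7.1200 per 1000.
District 6: 0.2515×0.5 + 0.3489×3.1 + 0.2741×10.3 + 0.1255×17.9 = 6.2776 per 1000.
Difference = 7.1200 − 6.2776 = 0.8424.

0.84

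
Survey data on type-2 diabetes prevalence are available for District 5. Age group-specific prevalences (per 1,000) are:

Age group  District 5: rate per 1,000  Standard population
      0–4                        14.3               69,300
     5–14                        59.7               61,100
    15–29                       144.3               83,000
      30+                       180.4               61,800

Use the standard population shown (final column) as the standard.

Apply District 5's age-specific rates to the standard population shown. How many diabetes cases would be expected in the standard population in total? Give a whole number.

27764

Expected diabetes cases = Σ (standard pop × age-specific rate ÷ 1,000)
= 69,300×14.3/1,000 + 61,100×59.7/1,000 + 83,000×144.3/1,000 + 61,800×180.4/1,000
= 990.99 + 3647.67 + 11976.90 + 11148.72 = 27764.28.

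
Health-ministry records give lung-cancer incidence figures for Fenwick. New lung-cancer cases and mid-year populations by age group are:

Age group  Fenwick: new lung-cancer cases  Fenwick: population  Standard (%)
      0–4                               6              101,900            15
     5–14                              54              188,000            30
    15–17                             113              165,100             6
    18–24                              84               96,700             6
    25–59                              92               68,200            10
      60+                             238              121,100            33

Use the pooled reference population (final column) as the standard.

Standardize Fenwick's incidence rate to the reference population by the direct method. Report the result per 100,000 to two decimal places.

Age-specific rates per 100,000 for Fenwick: 5.89, 28.72, 68.44, 86.87, 134.90, 196.53.
Standard weights: 0.15, 0.30, 0.06, 0.06, 0.10, 0.33.
Standardized rate: 0.1500×5.89 + 0.3000×28.72 + 0.0600×68.44 + 0.0600×86.87 + 0.1000×134.90 + 0.3300×196.53 = 97.1641 per 100,000.

97.16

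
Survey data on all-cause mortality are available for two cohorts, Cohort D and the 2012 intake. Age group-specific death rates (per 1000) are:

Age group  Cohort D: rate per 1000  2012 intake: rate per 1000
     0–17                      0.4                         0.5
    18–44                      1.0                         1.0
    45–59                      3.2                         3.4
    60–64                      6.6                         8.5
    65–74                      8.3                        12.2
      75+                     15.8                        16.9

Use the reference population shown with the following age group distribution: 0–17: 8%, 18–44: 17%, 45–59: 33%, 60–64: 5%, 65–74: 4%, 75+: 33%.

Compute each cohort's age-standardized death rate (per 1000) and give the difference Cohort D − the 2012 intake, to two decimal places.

-0.69

Standard weights: 0.08, 0.17, 0.33, 0.05, 0.04, 0.33.
Cohort D: 0.0800×0.4 + 0.1700×1.0 + 0.3300×3.2 + 0.0500×6.6 + 0.0400×8.3 + 0.3300×15.8 = 7.1340 per 1000.
The 2012 intake: 0.0800×0.5 + 0.1700×1.0 + 0.3300×3.4 + 0.0500×8.5 + 0.0400×12.2 + 0.3300×16.9 = 7.8220 per 1000.
Difference = 7.1340 − 7.8220 = -0.6880.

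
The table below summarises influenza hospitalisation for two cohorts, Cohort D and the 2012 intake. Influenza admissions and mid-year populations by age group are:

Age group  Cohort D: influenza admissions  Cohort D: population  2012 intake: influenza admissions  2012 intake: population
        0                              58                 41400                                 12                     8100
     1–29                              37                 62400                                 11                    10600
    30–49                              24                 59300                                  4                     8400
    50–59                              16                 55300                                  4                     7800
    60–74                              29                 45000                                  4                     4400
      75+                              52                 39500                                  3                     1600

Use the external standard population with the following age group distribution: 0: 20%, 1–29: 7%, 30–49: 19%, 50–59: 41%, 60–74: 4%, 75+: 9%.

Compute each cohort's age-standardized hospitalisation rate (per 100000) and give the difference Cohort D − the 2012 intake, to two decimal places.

Age-specific rates per 100000 for Cohort D: 140.10, 59.29, 40.47, 28.93, 64.44, 131.65.
For the 2012 intake: 148.15, 103.77, 47.62, 51.28, 90.91, 187.50.
Standard weights: 0.20, 0.07, 0.19, 0.41, 0.04, 0.09.
Cohort D: 0.2000×140.10 + 0.0700×59.29 + 0.1900×40.47 + 0.4100×28.93 + 0.0400×64.44 + 0.0900×131.65 = 66.1481 per 100000.
The 2012 intake: 0.2000×148.15 + 0.0700×103.77 + 0.1900×47.62 + 0.4100×51.28 + 0.0400×90.91 + 0.0900×187.50 = 87.4784 per 100000.
Difference = 66.1481 − 87.4784 = -21.3303.

-21.33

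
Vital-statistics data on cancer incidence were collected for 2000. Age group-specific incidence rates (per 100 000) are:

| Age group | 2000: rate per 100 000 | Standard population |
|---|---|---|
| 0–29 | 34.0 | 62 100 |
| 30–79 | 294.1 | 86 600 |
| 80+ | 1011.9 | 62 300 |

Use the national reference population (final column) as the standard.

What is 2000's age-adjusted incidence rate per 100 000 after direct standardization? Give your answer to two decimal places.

429.49

Standard total = 211 000; weights = 0.2943, 0.4104, 0.2953.
Standardized rate: 0.2943×34.0 + 0.4104×294.1 + 0.2953×1011.9 = 429.4873 per 100 000.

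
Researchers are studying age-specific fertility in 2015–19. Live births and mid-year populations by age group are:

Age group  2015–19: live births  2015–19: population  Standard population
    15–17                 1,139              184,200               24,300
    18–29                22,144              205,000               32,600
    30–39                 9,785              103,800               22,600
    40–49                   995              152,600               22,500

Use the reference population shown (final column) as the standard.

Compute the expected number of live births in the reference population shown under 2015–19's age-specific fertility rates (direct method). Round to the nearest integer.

Age-specific rates per 1,000 for 2015–19: 6.183, 108.020, 94.268, 6.520.
Expected live births = Σ (standard pop × age-specific rate ÷ 1,000)
= 24,300×6.183/1,000 + 32,600×108.020/1,000 + 22,600×94.268/1,000 + 22,500×6.520/1,000
= 150.26 + 3521.44 + 2130.45 + 146.71 = 5948.85.

5949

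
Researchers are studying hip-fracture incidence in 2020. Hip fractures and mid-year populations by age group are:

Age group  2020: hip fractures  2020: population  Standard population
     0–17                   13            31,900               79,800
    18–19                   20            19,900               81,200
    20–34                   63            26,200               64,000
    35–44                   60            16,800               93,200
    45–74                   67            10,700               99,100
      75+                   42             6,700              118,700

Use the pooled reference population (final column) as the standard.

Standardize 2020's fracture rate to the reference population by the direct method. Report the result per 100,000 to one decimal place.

Age-specific rates per 100,000 for 2020: 40.75, 100.50, 240.46, 357.14, 626.17, 626.87.
Standard total = 536,000; weights = 0.1489, 0.1515, 0.1194, 0.1739, 0.1849, 0.2215.
Standardized rate: 0.1489×40.75 + 0.1515×100.50 + 0.1194×240.46 + 0.1739×357.14 + 0.1849×626.17 + 0.2215×626.87 = 366.6979 per 100,000.

366.7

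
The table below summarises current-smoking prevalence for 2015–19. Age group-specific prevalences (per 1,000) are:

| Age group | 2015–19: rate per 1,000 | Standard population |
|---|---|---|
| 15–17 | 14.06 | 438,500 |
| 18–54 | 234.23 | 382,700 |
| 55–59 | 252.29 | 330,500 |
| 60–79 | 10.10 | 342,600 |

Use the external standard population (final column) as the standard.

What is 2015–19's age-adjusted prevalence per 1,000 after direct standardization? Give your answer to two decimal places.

122.23

Standard total = 1,494,300; weights = 0.2934, 0.2561, 0.2212, 0.2293.
Standardized rate: 0.2934×14.06 + 0.2561×234.23 + 0.2212×252.29 + 0.2293×10.10 = 122.2293 per 1,000.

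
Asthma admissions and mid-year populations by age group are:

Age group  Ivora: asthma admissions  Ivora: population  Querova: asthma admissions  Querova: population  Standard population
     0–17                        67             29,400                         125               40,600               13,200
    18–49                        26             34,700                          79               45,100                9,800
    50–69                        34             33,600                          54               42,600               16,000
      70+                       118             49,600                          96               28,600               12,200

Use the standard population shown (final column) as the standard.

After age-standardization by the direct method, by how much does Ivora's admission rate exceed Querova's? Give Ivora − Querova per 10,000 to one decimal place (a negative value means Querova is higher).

Age-specific rates per 10,000 for Ivora: 22.79, 7.49, 10.12, 23.79.
For Querova: 30.79, 17.52, 12.68, 33.57.
Standard total = 51,200; weights = 0.2578, 0.1914, 0.3125, 0.2383.
Ivora: 0.2578×22.79 + 0.1914×7.49 + 0.3125×10.12 + 0.2383×23.79 = 16.1405 per 10,000.
Querova: 0.2578×30.79 + 0.1914×17.52 + 0.3125×12.68 + 0.2383×33.57 = 23.2499 per 10,000.
Difference = 16.1405 − 23.2499 = -7.1094.

-7.1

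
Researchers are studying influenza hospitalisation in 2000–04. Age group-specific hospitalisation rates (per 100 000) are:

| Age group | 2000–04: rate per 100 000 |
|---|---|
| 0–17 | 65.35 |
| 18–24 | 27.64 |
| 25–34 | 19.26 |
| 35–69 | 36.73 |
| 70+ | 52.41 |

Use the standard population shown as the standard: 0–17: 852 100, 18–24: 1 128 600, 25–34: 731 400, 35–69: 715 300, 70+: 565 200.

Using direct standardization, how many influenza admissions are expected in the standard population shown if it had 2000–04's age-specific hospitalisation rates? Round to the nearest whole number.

Expected influenza admissions = Σ (standard pop × age-specific rate ÷ 100 000)
= 852 100×65.35/100 000 + 1 128 600×27.64/100 000 + 731 400×19.26/100 000 + 715 300×36.73/100 000 + 565 200×52.41/100 000
= 556.85 + 311.95 + 140.87 + 262.73 + 296.22 = 1568.61.

1569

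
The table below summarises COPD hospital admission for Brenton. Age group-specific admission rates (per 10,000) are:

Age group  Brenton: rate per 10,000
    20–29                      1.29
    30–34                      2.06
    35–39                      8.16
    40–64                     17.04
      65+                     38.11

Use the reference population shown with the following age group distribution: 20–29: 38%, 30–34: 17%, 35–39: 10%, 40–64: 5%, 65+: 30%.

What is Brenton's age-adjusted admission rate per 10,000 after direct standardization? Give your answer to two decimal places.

Standard weights: 0.38, 0.17, 0.10, 0.05, 0.30.
Standardized rate: 0.3800×1.29 + 0.1700×2.06 + 0.1000×8.16 + 0.0500×17.04 + 0.3000×38.11 = 13.9414 per 10,000.

13.94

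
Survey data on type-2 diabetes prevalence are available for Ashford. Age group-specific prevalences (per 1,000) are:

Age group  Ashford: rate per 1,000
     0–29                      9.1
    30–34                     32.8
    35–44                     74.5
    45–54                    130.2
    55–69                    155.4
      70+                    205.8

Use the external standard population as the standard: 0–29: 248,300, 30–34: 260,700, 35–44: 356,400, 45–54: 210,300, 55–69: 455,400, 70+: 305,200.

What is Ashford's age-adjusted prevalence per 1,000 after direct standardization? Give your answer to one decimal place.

Standard total = 1,836,300; weights = 0.1352, 0.1420, 0.1941, 0.1145, 0.2480, 0.1662.
Standardized rate: 0.1352×9.1 + 0.1420×32.8 + 0.1941×74.5 + 0.1145×130.2 + 0.2480×155.4 + 0.1662×205.8 = 108.0012 per 1,000.

108.0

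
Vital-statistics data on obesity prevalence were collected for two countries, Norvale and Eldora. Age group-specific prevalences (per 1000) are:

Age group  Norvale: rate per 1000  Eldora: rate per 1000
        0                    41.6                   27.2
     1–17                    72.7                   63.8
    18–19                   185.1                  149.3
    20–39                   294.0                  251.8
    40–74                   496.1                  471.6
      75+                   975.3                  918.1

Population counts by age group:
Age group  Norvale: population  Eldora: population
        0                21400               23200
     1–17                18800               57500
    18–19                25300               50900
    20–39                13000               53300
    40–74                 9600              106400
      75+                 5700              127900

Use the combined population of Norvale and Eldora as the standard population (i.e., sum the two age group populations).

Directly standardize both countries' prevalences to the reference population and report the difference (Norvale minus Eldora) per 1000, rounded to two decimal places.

33.78

Combined standard total = 513000; weights = 0.0869, 0.1487, 0.1485, 0.1292, 0.2261, 0.2604.
Norvale: 0.0869×41.6 + 0.1487×72.7 + 0.1485×185.1 + 0.1292×294.0 + 0.2261×496.1 + 0.2604×975.3 = 446.0953 per 1000.
Eldora: 0.0869×27.2 + 0.1487×63.8 + 0.1485×149.3 + 0.1292×251.8 + 0.2261×471.6 + 0.2604×918.1 = 412.3115 per 1000.
Difference = 446.0953 − 412.3115 = 33.7837.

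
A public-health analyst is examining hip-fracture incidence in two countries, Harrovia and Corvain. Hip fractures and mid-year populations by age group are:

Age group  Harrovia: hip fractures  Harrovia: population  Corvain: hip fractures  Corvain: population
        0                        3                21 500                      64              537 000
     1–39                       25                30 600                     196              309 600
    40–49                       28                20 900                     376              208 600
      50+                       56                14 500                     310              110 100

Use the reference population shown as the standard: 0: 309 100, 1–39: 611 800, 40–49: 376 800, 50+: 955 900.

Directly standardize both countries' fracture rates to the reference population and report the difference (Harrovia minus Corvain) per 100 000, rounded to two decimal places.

Age-specific rates per 100 000 for Harrovia: 13.95, 81.70, 133.97, 386.21.
For Corvain: 11.92, 63.31, 180.25, 281.56.
Standard total = 2 253 600; weights = 0.1372, 0.2715, 0.1672, 0.4242.
Harrovia: 0.1372×13.95 + 0.2715×81.70 + 0.1672×133.97 + 0.4242×386.21 = 210.3089 per 100 000.
Corvain: 0.1372×11.92 + 0.2715×63.31 + 0.1672×180.25 + 0.4242×281.56 = 168.3878 per 100 000.
Difference = 210.3089 − 168.3878 = 41.9212.

41.92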